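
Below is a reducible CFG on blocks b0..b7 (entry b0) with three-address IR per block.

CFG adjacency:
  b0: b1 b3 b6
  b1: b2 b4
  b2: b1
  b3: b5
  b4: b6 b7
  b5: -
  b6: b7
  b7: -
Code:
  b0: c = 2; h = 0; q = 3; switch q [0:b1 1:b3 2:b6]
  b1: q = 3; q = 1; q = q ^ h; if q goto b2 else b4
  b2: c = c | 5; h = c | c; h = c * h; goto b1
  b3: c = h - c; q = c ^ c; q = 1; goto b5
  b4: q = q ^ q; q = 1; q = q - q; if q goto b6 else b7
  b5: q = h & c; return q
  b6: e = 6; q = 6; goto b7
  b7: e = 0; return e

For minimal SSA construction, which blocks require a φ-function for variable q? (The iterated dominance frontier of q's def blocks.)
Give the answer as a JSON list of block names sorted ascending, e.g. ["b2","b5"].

Answer: ["b1", "b6", "b7"]

Analysis:
idom tree: b1←b0 b2←b1 b3←b0 b4←b1 b5←b3 b6←b0 b7←b0
Dom∩ at merges:
  b1: preds {b0,b2}: {b0} ∩ {b0,b1,b2} = {b0}; idom=b0
  b6: preds {b0,b4}: {b0} ∩ {b0,b1,b4} = {b0}; idom=b0
  b7: preds {b4,b6}: {b0,b1,b4} ∩ {b0,b6} = {b0}; idom=b0

DF derivation:
  join b1 pred b0: · stop@b0
  join b1 pred b2: b2→b1 stop@b0
  join b6 pred b0: · stop@b0
  join b6 pred b4: b4→b1 stop@b0
  join b7 pred b4: b4→b1 stop@b0
  join b7 pred b6: b6 stop@b0
  b0 → ∅
  b1 → {b1,b6,b7}
  b2 → {b1}
  b3 → ∅
  b4 → {b6,b7}
  b5 → ∅
  b6 → {b7}
  b7 → ∅

φ for q: defs {b0,b1,b3,b4,b5,b6}
  DF⁺ = {b1,b6,b7}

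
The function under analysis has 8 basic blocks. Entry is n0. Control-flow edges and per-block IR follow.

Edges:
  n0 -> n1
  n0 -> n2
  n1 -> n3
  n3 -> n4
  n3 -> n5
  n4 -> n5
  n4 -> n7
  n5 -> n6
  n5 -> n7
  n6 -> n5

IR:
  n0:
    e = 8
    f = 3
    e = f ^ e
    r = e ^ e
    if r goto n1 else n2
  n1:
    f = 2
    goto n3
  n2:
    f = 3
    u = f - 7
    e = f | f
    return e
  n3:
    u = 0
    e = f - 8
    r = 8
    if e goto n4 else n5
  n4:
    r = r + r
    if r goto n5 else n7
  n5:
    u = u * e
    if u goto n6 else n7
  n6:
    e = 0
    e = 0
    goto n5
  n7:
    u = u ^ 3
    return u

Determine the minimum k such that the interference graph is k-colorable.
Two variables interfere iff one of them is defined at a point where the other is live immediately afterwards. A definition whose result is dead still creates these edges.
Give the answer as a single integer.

Answer: 3

Working:
def/use:
  n0 def {e,f,r} use ∅
  n1 def {f} use ∅
  n2 def {e,f,u} use ∅
  n3 def {e,r,u} use {f}
  n4 def {r} use {r}
  n5 def {u} use {e,u}
  n6 def {e} use ∅
  n7 def {u} use {u}

Liveness:
  live n0: ∅→∅
  live n1: ∅→{f}
  live n2: ∅→∅
  live n3: {f}→{e,r,u}
  live n4: {e,r,u}→{e,u}
  live n5: {e,u}→{u}
  live n6: {u}→{e,u}
  live n7: {u}→∅

Interference:
  e — {f,r,u}
  f — {e,u}
  r — {e,u}
  u — {e,f,r}

Colouring:
  {e,f,u} pairwise interfere (3-clique) ⇒ χ ≥ 3
  assign e→r0 f→r2 r→r2 u→r1 — no edge inside a register ⇒ χ ≤ 3
  χ = 3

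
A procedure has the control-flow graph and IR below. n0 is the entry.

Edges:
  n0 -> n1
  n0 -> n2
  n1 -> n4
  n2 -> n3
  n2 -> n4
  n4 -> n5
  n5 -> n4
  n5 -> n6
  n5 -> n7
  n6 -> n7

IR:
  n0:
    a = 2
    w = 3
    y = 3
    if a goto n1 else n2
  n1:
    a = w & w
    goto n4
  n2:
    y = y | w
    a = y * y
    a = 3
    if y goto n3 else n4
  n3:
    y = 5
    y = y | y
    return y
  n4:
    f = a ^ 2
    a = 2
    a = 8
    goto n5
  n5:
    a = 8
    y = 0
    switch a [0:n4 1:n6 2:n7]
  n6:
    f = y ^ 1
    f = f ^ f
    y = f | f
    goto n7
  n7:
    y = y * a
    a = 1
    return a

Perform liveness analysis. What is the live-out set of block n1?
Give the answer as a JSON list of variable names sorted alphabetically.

Answer: ["a"]

Working:
def/use:
  n0 def {a,w,y} use ∅
  n1 def {a} use {w}
  n2 def {a,y} use {w,y}
  n3 def {y} use ∅
  n4 def {a,f} use {a}
  n5 def {a,y} use ∅
  n6 def {f,y} use {y}
  n7 def {a,y} use {a,y}

Live sets:
  live n0: ∅→{w,y}
  live n1: {w}→{a}
  live n2: {w,y}→{a}
  live n3: ∅→∅
  live n4: {a}→∅
  live n5: ∅→{a,y}
  live n6: {a,y}→{a,y}
  live n7: {a,y}→∅

live-out(n1) = ["a"]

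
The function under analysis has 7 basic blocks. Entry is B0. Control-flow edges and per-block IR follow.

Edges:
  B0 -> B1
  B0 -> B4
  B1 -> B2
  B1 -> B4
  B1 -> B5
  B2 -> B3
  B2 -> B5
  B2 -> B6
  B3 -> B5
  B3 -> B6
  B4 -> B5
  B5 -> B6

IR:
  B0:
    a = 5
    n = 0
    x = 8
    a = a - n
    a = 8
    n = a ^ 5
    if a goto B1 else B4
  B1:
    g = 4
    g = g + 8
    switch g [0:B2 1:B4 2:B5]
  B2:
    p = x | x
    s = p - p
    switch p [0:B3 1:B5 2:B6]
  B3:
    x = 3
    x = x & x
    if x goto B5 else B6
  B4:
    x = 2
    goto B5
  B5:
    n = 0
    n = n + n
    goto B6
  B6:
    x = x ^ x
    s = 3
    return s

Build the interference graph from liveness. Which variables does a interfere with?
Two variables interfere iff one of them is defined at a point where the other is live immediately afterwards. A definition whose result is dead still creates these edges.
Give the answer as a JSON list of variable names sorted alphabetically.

Answer: ["n", "x"]

Derivation:
def/use:
  B0: def={a,n,x} ue=∅
  B1: def={g} ue=∅
  B2: def={p,s} ue={x}
  B3: def={x} ue=∅
  B4: def={x} ue=∅
  B5: def={n} ue=∅
  B6: def={s,x} ue={x}

Liveness:
  B0 li=∅ lo={x}
  B1 li={x} lo={x}
  B2 li={x} lo={x}
  B3 li=∅ lo={x}
  B4 li=∅ lo={x}
  B5 li={x} lo={x}
  B6 li={x} lo=∅

Interference:
  a: {n,x}
  g: {x}
  n: {a,x}
  p: {s,x}
  s: {p,x}
  x: {a,g,n,p,s}

N(a) = ["n", "x"]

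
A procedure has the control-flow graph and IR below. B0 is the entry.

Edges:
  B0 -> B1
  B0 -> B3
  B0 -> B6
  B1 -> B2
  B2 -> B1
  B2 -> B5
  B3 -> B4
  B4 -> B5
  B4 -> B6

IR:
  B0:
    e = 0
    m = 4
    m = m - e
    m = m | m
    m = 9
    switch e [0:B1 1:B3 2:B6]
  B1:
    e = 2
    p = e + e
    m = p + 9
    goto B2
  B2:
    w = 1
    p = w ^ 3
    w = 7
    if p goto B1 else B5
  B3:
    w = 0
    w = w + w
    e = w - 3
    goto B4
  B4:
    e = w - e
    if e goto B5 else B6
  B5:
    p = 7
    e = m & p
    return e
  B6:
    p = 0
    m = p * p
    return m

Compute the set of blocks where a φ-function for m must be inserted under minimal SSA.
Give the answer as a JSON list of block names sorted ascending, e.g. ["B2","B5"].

Answer: ["B1", "B5"]

Working:
idom tree: B1←B0 B2←B1 B3←B0 B4←B3 B5←B0 B6←B0
Dom at joins:
  B1: preds {B0,B2}: {B0} ∩ {B0,B1,B2} = {B0}; idom=B0
  B5: preds {B2,B4}: {B0,B1,B2} ∩ {B0,B3,B4} = {B0}; idom=B0
  B6: preds {B0,B4}: {B0} ∩ {B0,B3,B4} = {B0}; idom=B0

Frontier:
  B1←B0: walk · to B0
  B1←B2: walk B2→B1 to B0
  B5←B2: walk B2→B1 to B0
  B5←B4: walk B4→B3 to B0
  B6←B0: walk · to B0
  B6←B4: walk B4→B3 to B0
  B0: DF=∅
  B1: DF={B1,B5}
  B2: DF={B1,B5}
  B3: DF={B5,B6}
  B4: DF={B5,B6}
  B5: DF=∅
  B6: DF=∅

φ for m: defs {B0,B1,B6}
  DF⁺ = {B1,B5}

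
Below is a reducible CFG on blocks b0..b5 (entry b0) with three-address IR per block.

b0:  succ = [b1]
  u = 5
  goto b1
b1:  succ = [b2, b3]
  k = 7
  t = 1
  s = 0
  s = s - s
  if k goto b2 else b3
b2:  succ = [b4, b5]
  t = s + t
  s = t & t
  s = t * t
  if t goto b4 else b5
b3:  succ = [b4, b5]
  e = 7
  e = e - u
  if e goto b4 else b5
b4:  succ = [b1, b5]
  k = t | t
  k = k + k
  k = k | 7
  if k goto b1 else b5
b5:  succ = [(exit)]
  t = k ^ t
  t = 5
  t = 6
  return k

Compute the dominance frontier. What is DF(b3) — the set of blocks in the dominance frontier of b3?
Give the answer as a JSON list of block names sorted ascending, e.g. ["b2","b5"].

idom tree: b1←b0 b2←b1 b3←b1 b4←b1 b5←b1
Dom at joins:
  b1: preds {b0,b4}: {b0} ∩ {b0,b1,b4} = {b0}; idom=b0
  b4: preds {b2,b3}: {b0,b1,b2} ∩ {b0,b1,b3} = {b0,b1}; idom=b1
  b5: preds {b2,b3,b4}: {b0,b1,b2} ∩ {b0,b1,b3} ∩ {b0,b1,b4} = {b0,b1}; idom=b1

DF walk-up:
  b1←b0: walk · to b0
  b1←b4: walk b4→b1 to b0
  b4←b2: walk b2 to b1
  b4←b3: walk b3 to b1
  b5←b2: walk b2 to b1
  b5←b3: walk b3 to b1
  b5←b4: walk b4 to b1
  b0 → ∅
  b1 → {b1}
  b2 → {b4,b5}
  b3 → {b4,b5}
  b4 → {b1,b5}
  b5 → ∅

DF(b3) = ["b4", "b5"]

Answer: ["b4", "b5"]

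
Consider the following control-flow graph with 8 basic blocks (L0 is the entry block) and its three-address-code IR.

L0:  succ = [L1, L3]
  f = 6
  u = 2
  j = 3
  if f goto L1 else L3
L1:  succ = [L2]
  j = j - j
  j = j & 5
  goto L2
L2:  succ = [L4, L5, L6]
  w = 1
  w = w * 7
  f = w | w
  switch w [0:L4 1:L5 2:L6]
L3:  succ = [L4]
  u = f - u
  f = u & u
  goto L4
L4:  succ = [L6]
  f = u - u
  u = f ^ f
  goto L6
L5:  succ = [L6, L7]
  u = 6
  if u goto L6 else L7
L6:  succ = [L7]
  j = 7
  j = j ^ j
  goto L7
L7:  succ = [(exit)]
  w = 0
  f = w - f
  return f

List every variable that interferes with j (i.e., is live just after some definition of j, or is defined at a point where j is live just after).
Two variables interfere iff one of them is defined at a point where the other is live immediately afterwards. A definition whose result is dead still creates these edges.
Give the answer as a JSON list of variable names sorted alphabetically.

Answer: ["f", "u"]

Derivation:
Per-block:
  L0: {f,j,u} / ∅
  L1: {j} / {j}
  L2: {f,w} / ∅
  L3: {f,u} / {f,u}
  L4: {f,u} / {u}
  L5: {u} / ∅
  L6: {j} / ∅
  L7: {f,w} / {f}

Live sets:
  L0 li=∅ lo={f,j,u}
  L1 li={j,u} lo={u}
  L2 li={u} lo={f,u}
  L3 li={f,u} lo={u}
  L4 li={u} lo={f}
  L5 li={f} lo={f}
  L6 li={f} lo={f}
  L7 li={f} lo=∅

Conflict graph:
  f↔{j,u,w}
  j↔{f,u}
  u↔{f,j,w}
  w↔{f,u}

N(j) = ["f", "u"]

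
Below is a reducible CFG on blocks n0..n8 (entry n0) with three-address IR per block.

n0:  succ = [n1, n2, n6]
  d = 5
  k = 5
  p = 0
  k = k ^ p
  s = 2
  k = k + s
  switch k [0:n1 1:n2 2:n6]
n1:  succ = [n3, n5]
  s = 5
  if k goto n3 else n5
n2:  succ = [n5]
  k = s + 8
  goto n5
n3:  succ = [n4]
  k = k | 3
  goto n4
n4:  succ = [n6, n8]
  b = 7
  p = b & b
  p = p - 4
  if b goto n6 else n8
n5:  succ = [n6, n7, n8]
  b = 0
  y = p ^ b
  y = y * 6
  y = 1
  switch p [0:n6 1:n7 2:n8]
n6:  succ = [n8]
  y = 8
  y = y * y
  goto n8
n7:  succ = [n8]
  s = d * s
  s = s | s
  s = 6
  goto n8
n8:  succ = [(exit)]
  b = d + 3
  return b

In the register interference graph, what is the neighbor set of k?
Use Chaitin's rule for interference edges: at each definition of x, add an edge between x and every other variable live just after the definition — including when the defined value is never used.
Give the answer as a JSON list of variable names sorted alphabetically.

Per-block:
  n0: def={d,k,p,s} ue=∅
  n1: def={s} ue={k}
  n2: def={k} ue={s}
  n3: def={k} ue={k}
  n4: def={b,p} ue=∅
  n5: def={b,y} ue={p}
  n6: def={y} ue=∅
  n7: def={s} ue={d,s}
  n8: def={b} ue={d}

Live sets:
  n0 li=∅ lo={d,k,p,s}
  n1 li={d,k,p} lo={d,k,p,s}
  n2 li={d,p,s} lo={d,p,s}
  n3 li={d,k} lo={d}
  n4 li={d} lo={d}
  n5 li={d,p,s} lo={d,s}
  n6 li={d} lo={d}
  n7 li={d,s} lo={d}
  n8 li={d} lo=∅

Interfere edges:
  b↔{d,p,s}
  d↔{b,k,p,s,y}
  k↔{d,p,s}
  p↔{b,d,k,s,y}
  s↔{b,d,k,p,y}
  y↔{d,p,s}

N(k) = ["d", "p", "s"]

Answer: ["d", "p", "s"]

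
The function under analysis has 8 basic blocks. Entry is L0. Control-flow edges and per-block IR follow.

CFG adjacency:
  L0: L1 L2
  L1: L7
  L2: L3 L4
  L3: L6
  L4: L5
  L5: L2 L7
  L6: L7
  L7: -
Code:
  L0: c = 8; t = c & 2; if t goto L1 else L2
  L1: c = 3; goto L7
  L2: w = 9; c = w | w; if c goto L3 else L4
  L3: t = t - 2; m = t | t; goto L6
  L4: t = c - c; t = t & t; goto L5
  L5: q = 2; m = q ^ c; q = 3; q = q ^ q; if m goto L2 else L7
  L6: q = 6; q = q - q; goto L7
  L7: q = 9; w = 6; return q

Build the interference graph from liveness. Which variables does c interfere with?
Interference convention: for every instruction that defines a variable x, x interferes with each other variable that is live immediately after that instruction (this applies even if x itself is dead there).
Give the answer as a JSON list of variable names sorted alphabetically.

def/use:
  L0: def={c,t} ue=∅
  L1: def={c} ue=∅
  L2: def={c,w} ue=∅
  L3: def={m,t} ue={t}
  L4: def={t} ue={c}
  L5: def={m,q} ue={c}
  L6: def={q} ue=∅
  L7: def={q,w} ue=∅

Live sets:
  L0: in=∅ out={t}
  L1: in=∅ out=∅
  L2: in={t} out={c,t}
  L3: in={t} out=∅
  L4: in={c} out={c,t}
  L5: in={c,t} out={t}
  L6: in=∅ out=∅
  L7: in=∅ out=∅

Interfere edges:
  c: {q,t}
  m: {q,t}
  q: {c,m,t,w}
  t: {c,m,q,w}
  w: {q,t}

N(c) = ["q", "t"]

Answer: ["q", "t"]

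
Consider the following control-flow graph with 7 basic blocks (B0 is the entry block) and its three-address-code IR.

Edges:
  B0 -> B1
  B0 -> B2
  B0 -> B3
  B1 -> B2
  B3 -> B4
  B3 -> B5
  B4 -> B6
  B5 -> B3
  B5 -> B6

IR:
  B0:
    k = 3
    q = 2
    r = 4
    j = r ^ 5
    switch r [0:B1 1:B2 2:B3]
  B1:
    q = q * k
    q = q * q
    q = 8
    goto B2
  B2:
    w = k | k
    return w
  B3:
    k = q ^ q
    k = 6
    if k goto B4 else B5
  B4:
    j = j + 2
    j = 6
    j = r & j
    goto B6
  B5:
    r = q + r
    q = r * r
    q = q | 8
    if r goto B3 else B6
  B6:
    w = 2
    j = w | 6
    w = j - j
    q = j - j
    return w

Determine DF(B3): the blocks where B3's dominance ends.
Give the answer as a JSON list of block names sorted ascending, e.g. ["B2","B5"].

idom tree: B1←B0 B2←B0 B3←B0 B4←B3 B5←B3 B6←B3
Join-block Dom:
  B2: preds {B0,B1}: {B0} ∩ {B0,B1} = {B0}; idom=B0
  B3: preds {B0,B5}: {B0} ∩ {B0,B3,B5} = {B0}; idom=B0
  B6: preds {B4,B5}: {B0,B3,B4} ∩ {B0,B3,B5} = {B0,B3}; idom=B3

DF walk-up:
  B2←B0: walk · to B0
  B2←B1: walk B1 to B0
  B3←B0: walk · to B0
  B3←B5: walk B5→B3 to B0
  B6←B4: walk B4 to B3
  B6←B5: walk B5 to B3
  B0: DF=∅
  B1: DF={B2}
  B2: DF=∅
  B3: DF={B3}
  B4: DF={B6}
  B5: DF={B3,B6}
  B6: DF=∅

DF(B3) = ["B3"]

Answer: ["B3"]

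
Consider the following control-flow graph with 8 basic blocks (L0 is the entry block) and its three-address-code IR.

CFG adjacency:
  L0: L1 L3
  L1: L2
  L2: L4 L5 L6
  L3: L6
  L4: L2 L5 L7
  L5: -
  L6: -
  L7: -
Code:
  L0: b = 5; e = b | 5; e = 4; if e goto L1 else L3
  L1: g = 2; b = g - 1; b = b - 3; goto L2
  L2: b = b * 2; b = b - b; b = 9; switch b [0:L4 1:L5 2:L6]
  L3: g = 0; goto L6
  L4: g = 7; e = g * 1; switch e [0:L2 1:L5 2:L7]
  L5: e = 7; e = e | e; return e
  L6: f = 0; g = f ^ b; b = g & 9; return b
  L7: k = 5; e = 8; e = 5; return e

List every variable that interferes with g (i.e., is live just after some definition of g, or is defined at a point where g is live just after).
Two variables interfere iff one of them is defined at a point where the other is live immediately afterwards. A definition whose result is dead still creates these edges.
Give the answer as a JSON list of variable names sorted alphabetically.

Block summaries:
  L0 def {b,e} use ∅
  L1 def {b,g} use ∅
  L2 def {b} use {b}
  L3 def {g} use ∅
  L4 def {e,g} use ∅
  L5 def {e} use ∅
  L6 def {b,f,g} use {b}
  L7 def {e,k} use ∅

Live sets:
  live L0: ∅→{b}
  live L1: ∅→{b}
  live L2: {b}→{b}
  live L3: {b}→{b}
  live L4: {b}→{b}
  live L5: ∅→∅
  live L6: {b}→∅
  live L7: ∅→∅

Interfere edges:
  b↔{e,f,g}
  e↔{b}
  f↔{b}
  g↔{b}
  k↔∅

N(g) = ["b"]

Answer: ["b"]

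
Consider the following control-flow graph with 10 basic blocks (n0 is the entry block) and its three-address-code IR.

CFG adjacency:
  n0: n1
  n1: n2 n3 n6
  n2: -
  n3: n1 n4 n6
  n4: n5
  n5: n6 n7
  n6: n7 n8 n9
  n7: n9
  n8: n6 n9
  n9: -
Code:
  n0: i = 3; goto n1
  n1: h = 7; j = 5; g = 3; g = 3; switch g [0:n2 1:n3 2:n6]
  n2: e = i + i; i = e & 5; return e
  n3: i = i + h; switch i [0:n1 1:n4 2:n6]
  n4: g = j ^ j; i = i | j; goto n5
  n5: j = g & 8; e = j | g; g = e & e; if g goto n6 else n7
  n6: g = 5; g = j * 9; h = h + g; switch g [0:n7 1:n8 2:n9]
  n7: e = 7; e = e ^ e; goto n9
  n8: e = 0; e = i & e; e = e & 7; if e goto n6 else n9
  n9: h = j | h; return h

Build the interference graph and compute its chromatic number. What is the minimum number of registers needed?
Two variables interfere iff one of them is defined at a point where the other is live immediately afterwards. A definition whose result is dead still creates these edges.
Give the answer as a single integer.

Answer: 4

Analysis:
Per-block:
  n0 def {i} use ∅
  n1 def {g,h,j} use ∅
  n2 def {e,i} use {i}
  n3 def {i} use {h,i}
  n4 def {g,i} use {i,j}
  n5 def {e,g,j} use {g}
  n6 def {g,h} use {h,j}
  n7 def {e} use ∅
  n8 def {e} use {i}
  n9 def {h} use {h,j}

Backward fixpoint:
  live n0: ∅→{i}
  live n1: {i}→{h,i,j}
  live n2: {i}→∅
  live n3: {h,i,j}→{h,i,j}
  live n4: {h,i,j}→{g,h,i}
  live n5: {g,h,i}→{h,i,j}
  live n6: {h,i,j}→{h,i,j}
  live n7: {h,j}→{h,j}
  live n8: {h,i,j}→{h,i,j}
  live n9: {h,j}→∅

Interfere edges:
  e: {h,i,j}
  g: {h,i,j}
  h: {e,g,i,j}
  i: {e,g,h,j}
  j: {e,g,h,i}

Registers:
  {e,h,i,j} pairwise interfere (4-clique) ⇒ χ ≥ 4
  assign e→r3 g→r3 h→r0 i→r1 j→r2 — no edge inside a register ⇒ χ ≤ 4
  χ = 4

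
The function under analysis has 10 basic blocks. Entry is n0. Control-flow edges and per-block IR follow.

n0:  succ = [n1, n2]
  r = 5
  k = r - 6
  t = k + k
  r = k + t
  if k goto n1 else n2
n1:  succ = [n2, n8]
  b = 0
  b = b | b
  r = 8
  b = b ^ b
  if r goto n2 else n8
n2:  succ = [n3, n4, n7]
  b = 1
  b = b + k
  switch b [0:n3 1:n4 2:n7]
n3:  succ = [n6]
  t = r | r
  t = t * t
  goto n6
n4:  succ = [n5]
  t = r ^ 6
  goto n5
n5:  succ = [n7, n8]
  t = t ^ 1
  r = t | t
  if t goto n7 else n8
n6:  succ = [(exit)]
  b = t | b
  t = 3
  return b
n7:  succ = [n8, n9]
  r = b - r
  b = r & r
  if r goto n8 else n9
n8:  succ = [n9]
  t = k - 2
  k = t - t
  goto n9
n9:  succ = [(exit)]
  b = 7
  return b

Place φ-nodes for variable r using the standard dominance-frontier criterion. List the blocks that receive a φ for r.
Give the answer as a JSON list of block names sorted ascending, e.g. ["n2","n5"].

idom tree: n1←n0 n2←n0 n3←n2 n4←n2 n5←n4 n6←n3 n7←n2 n8←n0 n9←n0
Dom∩ at merges:
  n2: preds {n0,n1}: {n0} ∩ {n0,n1} = {n0}; idom=n0
  n7: preds {n2,n5}: {n0,n2} ∩ {n0,n2,n4,n5} = {n0,n2}; idom=n2
  n8: preds {n1,n5,n7}: {n0,n1} ∩ {n0,n2,n4,n5} ∩ {n0,n2,n7} = {n0}; idom=n0
  n9: preds {n7,n8}: {n0,n2,n7} ∩ {n0,n8} = {n0}; idom=n0

DF derivation:
  join n2 pred n0: · stop@n0
  join n2 pred n1: n1 stop@n0
  join n7 pred n2: · stop@n2
  join n7 pred n5: n5→n4 stop@n2
  join n8 pred n1: n1 stop@n0
  join n8 pred n5: n5→n4→n2 stop@n0
  join n8 pred n7: n7→n2 stop@n0
  join n9 pred n7: n7→n2 stop@n0
  join n9 pred n8: n8 stop@n0
  DF(n0)=∅
  DF(n1)={n2,n8}
  DF(n2)={n8,n9}
  DF(n3)=∅
  DF(n4)={n7,n8}
  DF(n5)={n7,n8}
  DF(n6)=∅
  DF(n7)={n8,n9}
  DF(n8)={n9}
  DF(n9)=∅

φ for r: defs {n0,n1,n5,n7}
  DF⁺ = {n2,n7,n8,n9}

Answer: ["n2", "n7", "n8", "n9"]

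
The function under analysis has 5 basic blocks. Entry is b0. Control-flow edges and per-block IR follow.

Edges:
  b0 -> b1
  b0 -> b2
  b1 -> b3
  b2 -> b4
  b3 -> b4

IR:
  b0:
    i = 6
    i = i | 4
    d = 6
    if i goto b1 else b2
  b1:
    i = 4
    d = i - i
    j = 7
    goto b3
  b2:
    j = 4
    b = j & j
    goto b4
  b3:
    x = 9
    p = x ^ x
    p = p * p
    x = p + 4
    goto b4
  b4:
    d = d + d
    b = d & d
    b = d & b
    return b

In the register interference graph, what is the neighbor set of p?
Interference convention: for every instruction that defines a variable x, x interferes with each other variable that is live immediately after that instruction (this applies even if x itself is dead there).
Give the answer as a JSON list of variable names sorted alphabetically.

Answer: ["d"]

Analysis:
Block summaries:
  b0 def {d,i} use ∅
  b1 def {d,i,j} use ∅
  b2 def {b,j} use ∅
  b3 def {p,x} use ∅
  b4 def {b,d} use {d}

Liveness:
  b0: in=∅ out={d}
  b1: in=∅ out={d}
  b2: in={d} out={d}
  b3: in={d} out={d}
  b4: in={d} out=∅

Interfere edges:
  b: {d}
  d: {b,i,j,p,x}
  i: {d}
  j: {d}
  p: {d}
  x: {d}

N(p) = ["d"]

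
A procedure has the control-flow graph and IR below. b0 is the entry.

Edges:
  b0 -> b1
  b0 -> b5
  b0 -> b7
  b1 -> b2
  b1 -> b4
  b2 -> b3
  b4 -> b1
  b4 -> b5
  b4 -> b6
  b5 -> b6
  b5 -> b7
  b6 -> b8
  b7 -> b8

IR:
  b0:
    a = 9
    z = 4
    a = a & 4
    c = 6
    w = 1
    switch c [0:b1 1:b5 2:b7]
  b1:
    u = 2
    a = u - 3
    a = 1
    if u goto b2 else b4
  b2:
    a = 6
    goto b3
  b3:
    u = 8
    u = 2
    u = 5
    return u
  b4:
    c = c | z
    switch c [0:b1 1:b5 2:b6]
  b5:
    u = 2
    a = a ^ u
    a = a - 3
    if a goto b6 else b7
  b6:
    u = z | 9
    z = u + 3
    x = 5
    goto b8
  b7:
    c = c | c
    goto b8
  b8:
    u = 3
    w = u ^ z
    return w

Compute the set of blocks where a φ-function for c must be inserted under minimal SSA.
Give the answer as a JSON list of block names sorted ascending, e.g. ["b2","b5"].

idom tree: b1←b0 b2←b1 b3←b2 b4←b1 b5←b0 b6←b0 b7←b0 b8←b0
Dom at joins:
  b1: preds {b0,b4}: {b0} ∩ {b0,b1,b4} = {b0}; idom=b0
  b5: preds {b0,b4}: {b0} ∩ {b0,b1,b4} = {b0}; idom=b0
  b6: preds {b4,b5}: {b0,b1,b4} ∩ {b0,b5} = {b0}; idom=b0
  b7: preds {b0,b5}: {b0} ∩ {b0,b5} = {b0}; idom=b0
  b8: preds {b6,b7}: {b0,b6} ∩ {b0,b7} = {b0}; idom=b0

DF derivation:
  join b1 pred b0: · stop@b0
  join b1 pred b4: b4→b1 stop@b0
  join b5 pred b0: · stop@b0
  join b5 pred b4: b4→b1 stop@b0
  join b6 pred b4: b4→b1 stop@b0
  join b6 pred b5: b5 stop@b0
  join b7 pred b0: · stop@b0
  join b7 pred b5: b5 stop@b0
  join b8 pred b6: b6 stop@b0
  join b8 pred b7: b7 stop@b0
  DF(b0)=∅
  DF(b1)={b1,b5,b6}
  DF(b2)=∅
  DF(b3)=∅
  DF(b4)={b1,b5,b6}
  DF(b5)={b6,b7}
  DF(b6)={b8}
  DF(b7)={b8}
  DF(b8)=∅

φ for c: defs {b0,b4,b7}
  DF⁺ = {b1,b5,b6,b7,b8}

Answer: ["b1", "b5", "b6", "b7", "b8"]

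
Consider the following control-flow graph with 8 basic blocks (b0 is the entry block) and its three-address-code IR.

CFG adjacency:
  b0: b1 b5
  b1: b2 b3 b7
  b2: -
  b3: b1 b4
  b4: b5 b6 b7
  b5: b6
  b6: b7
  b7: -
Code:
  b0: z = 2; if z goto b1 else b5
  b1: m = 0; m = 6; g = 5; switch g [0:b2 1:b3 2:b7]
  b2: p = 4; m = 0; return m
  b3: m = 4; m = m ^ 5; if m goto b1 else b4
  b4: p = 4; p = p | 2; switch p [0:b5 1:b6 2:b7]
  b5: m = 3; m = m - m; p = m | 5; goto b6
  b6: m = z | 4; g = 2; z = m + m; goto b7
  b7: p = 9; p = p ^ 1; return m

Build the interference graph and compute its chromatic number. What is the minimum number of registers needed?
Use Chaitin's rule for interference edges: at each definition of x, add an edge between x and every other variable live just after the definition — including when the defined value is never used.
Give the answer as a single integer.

Answer: 3

Analysis:
def/use:
  b0 def {z} use ∅
  b1 def {g,m} use ∅
  b2 def {m,p} use ∅
  b3 def {m} use ∅
  b4 def {p} use ∅
  b5 def {m,p} use ∅
  b6 def {g,m,z} use {z}
  b7 def {p} use {m}

Backward fixpoint:
  b0: in=∅ out={z}
  b1: in={z} out={m,z}
  b2: in=∅ out=∅
  b3: in={z} out={m,z}
  b4: in={m,z} out={m,z}
  b5: in={z} out={z}
  b6: in={z} out={m}
  b7: in={m} out=∅

Interference:
  g — {m,z}
  m — {g,p,z}
  p — {m,z}
  z — {g,m,p}

Colouring:
  lower bound: {g,m,z} mutually conflict ⇒ χ ≥ 3
  3-colouring: c0={m}  c1={z}  c2={g,p}
  χ = 3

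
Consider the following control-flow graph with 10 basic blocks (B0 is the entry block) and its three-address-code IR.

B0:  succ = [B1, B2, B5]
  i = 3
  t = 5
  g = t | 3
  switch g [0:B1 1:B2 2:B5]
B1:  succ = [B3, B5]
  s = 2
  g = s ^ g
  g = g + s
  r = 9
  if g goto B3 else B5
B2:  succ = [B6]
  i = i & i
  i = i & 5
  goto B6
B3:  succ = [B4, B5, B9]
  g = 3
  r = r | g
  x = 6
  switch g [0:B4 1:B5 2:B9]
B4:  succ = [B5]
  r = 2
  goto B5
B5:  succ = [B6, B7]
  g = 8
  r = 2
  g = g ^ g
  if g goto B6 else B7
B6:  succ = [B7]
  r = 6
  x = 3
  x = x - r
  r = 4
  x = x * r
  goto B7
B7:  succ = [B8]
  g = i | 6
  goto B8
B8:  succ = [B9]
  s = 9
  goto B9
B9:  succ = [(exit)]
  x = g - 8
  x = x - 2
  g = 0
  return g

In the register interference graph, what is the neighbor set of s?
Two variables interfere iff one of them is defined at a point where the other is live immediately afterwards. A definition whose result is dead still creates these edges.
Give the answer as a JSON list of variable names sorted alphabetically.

Per-block:
  B0 def {g,i,t} use ∅
  B1 def {g,r,s} use {g}
  B2 def {i} use {i}
  B3 def {g,r,x} use {r}
  B4 def {r} use ∅
  B5 def {g,r} use ∅
  B6 def {r,x} use ∅
  B7 def {g} use {i}
  B8 def {s} use ∅
  B9 def {g,x} use {g}

Backward fixpoint:
  live B0: ∅→{g,i}
  live B1: {g,i}→{i,r}
  live B2: {i}→{i}
  live B3: {i,r}→{g,i}
  live B4: {i}→{i}
  live B5: {i}→{i}
  live B6: {i}→{i}
  live B7: {i}→{g}
  live B8: {g}→{g}
  live B9: {g}→∅

Interference:
  g — {i,r,s,x}
  i — {g,r,s,t,x}
  r — {g,i,x}
  s — {g,i}
  t — {i}
  x — {g,i,r}

N(s) = ["g", "i"]

Answer: ["g", "i"]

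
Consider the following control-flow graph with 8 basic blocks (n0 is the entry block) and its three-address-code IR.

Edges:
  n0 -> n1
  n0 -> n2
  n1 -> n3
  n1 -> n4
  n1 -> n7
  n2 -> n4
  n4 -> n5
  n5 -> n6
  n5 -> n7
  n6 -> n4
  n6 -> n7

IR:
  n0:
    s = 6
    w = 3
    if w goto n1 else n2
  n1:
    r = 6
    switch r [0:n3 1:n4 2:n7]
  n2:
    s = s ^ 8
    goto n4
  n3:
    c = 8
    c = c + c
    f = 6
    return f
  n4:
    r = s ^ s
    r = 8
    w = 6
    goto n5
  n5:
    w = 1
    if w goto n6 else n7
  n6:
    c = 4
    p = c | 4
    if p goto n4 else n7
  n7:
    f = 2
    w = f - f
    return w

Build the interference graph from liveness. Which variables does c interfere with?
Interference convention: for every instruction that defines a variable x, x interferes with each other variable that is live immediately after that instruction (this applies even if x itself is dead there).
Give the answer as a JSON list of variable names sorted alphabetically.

Per-block:
  n0: {s,w} / ∅
  n1: {r} / ∅
  n2: {s} / {s}
  n3: {c,f} / ∅
  n4: {r,w} / {s}
  n5: {w} / ∅
  n6: {c,p} / ∅
  n7: {f,w} / ∅

Backward fixpoint:
  n0 li=∅ lo={s}
  n1 li={s} lo={s}
  n2 li={s} lo={s}
  n3 li=∅ lo=∅
  n4 li={s} lo={s}
  n5 li={s} lo={s}
  n6 li={s} lo={s}
  n7 li=∅ lo=∅

Interfere edges:
  c — {s}
  f — ∅
  p — {s}
  r — {s}
  s — {c,p,r,w}
  w — {s}

N(c) = ["s"]

Answer: ["s"]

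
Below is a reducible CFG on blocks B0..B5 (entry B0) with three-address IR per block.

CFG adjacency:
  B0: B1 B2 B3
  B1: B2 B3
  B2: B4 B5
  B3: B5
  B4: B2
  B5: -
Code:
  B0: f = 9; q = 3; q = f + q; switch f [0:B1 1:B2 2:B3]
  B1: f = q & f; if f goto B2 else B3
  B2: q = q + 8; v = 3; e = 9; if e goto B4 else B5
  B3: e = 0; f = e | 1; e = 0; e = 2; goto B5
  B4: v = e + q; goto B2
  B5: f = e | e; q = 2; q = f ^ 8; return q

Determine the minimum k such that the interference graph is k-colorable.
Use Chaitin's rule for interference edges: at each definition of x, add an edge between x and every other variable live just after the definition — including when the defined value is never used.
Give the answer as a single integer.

def/use:
  B0: {f,q} / ∅
  B1: {f} / {f,q}
  B2: {e,q,v} / {q}
  B3: {e,f} / ∅
  B4: {v} / {e,q}
  B5: {f,q} / {e}

Live sets:
  B0: in=∅ out={f,q}
  B1: in={f,q} out={q}
  B2: in={q} out={e,q}
  B3: in=∅ out={e}
  B4: in={e,q} out={q}
  B5: in={e} out=∅

Conflict graph:
  e↔{q}
  f↔{q}
  q↔{e,f,v}
  v↔{q}

Registers:
  lower bound: {e,q} mutually conflict ⇒ χ ≥ 2
  2-colouring: r0={q}  r1={e,f,v}
  χ = 2

Answer: 2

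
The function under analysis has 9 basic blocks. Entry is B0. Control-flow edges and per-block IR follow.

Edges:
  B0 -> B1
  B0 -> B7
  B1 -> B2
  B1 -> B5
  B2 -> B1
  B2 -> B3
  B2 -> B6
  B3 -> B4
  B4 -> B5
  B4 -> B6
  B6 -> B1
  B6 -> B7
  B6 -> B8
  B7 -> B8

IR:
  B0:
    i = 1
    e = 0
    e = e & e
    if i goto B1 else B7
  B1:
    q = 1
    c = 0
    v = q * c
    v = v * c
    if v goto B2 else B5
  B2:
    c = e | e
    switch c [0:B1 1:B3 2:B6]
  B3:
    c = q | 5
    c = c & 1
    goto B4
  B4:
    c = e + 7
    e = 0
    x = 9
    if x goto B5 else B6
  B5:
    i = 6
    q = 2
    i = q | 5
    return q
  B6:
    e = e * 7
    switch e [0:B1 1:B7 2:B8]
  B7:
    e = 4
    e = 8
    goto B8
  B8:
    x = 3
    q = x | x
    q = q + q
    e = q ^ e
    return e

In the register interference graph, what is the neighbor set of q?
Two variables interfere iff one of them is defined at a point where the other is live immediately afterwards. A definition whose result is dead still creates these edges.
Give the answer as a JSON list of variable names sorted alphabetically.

Answer: ["c", "e", "i", "v"]

Derivation:
def/use:
  B0 def {e,i} use ∅
  B1 def {c,q,v} use ∅
  B2 def {c} use {e}
  B3 def {c} use {q}
  B4 def {c,e,x} use {e}
  B5 def {i,q} use ∅
  B6 def {e} use {e}
  B7 def {e} use ∅
  B8 def {e,q,x} use {e}

Backward fixpoint:
  live B0: ∅→{e}
  live B1: {e}→{e,q}
  live B2: {e,q}→{e,q}
  live B3: {e,q}→{e}
  live B4: {e}→{e}
  live B5: ∅→∅
  live B6: {e}→{e}
  live B7: ∅→{e}
  live B8: {e}→∅

Conflict graph:
  c — {e,q,v}
  e — {c,i,q,v,x}
  i — {e,q}
  q — {c,e,i,v}
  v — {c,e,q}
  x — {e}

N(q) = ["c", "e", "i", "v"]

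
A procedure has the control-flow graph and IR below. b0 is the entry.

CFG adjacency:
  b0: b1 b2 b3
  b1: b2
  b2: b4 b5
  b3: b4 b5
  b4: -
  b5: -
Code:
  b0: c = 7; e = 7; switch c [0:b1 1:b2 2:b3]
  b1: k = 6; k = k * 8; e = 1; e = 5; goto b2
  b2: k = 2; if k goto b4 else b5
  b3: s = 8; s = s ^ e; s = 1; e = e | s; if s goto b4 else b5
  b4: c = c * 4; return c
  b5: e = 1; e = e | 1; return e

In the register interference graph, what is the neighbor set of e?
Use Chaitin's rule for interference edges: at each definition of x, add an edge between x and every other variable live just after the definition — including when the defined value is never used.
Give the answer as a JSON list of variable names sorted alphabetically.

Answer: ["c", "s"]

Analysis:
Per-block:
  b0 def {c,e} use ∅
  b1 def {e,k} use ∅
  b2 def {k} use ∅
  b3 def {e,s} use {e}
  b4 def {c} use {c}
  b5 def {e} use ∅

Live sets:
  live b0: ∅→{c,e}
  live b1: {c}→{c}
  live b2: {c}→{c}
  live b3: {c,e}→{c}
  live b4: {c}→∅
  live b5: ∅→∅

Interference:
  c: {e,k,s}
  e: {c,s}
  k: {c}
  s: {c,e}

N(e) = ["c", "s"]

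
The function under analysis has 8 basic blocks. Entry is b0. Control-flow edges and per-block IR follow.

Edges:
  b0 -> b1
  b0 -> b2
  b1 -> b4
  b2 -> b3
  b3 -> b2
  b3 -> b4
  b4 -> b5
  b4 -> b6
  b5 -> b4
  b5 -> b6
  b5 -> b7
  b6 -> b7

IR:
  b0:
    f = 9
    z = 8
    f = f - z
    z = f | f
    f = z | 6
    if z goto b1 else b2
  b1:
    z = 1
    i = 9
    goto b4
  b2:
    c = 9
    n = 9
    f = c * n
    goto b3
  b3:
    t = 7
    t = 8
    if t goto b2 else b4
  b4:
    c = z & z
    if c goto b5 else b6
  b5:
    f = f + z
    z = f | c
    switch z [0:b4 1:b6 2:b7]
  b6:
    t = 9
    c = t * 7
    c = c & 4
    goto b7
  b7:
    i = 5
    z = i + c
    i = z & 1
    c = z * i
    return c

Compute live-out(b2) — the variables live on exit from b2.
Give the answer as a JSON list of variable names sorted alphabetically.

def/use:
  b0: def={f,z} ue=∅
  b1: def={i,z} ue=∅
  b2: def={c,f,n} ue=∅
  b3: def={t} ue=∅
  b4: def={c} ue={z}
  b5: def={f,z} ue={c,f,z}
  b6: def={c,t} ue=∅
  b7: def={c,i,z} ue={c}

Backward fixpoint:
  b0 li=∅ lo={f,z}
  b1 li={f} lo={f,z}
  b2 li={z} lo={f,z}
  b3 li={f,z} lo={f,z}
  b4 li={f,z} lo={c,f,z}
  b5 li={c,f,z} lo={c,f,z}
  b6 li=∅ lo={c}
  b7 li={c} lo=∅

live-out(b2) = ["f", "z"]

Answer: ["f", "z"]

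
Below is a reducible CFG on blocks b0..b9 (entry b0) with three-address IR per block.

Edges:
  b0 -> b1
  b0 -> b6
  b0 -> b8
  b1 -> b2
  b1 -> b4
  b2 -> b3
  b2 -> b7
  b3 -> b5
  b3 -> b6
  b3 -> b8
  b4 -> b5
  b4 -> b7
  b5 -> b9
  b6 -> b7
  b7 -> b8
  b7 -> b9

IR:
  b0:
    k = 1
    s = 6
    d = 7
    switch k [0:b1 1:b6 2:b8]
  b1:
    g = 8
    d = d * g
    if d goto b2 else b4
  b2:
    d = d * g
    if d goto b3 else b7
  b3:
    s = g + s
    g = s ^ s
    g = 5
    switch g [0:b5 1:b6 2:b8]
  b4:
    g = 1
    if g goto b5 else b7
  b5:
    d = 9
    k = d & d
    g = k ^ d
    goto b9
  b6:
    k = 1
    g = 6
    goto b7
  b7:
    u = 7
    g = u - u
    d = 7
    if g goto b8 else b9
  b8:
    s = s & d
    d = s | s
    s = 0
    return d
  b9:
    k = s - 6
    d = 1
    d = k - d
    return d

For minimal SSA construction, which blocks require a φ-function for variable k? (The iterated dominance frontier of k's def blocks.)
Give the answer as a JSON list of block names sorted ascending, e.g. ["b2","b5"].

idom tree: b1←b0 b2←b1 b3←b2 b4←b1 b5←b1 b6←b0 b7←b0 b8←b0 b9←b0
Join-block Dom:
  b5: preds {b3,b4}: {b0,b1,b2,b3} ∩ {b0,b1,b4} = {b0,b1}; idom=b1
  b6: preds {b0,b3}: {b0} ∩ {b0,b1,b2,b3} = {b0}; idom=b0
  b7: preds {b2,b4,b6}: {b0,b1,b2} ∩ {b0,b1,b4} ∩ {b0,b6} = {b0}; idom=b0
  b8: preds {b0,b3,b7}: {b0} ∩ {b0,b1,b2,b3} ∩ {b0,b7} = {b0}; idom=b0
  b9: preds {b5,b7}: {b0,b1,b5} ∩ {b0,b7} = {b0}; idom=b0

Frontier:
  b5←b3: walk b3→b2 to b1
  b5←b4: walk b4 to b1
  b6←b0: walk · to b0
  b6←b3: walk b3→b2→b1 to b0
  b7←b2: walk b2→b1 to b0
  b7←b4: walk b4→b1 to b0
  b7←b6: walk b6 to b0
  b8←b0: walk · to b0
  b8←b3: walk b3→b2→b1 to b0
  b8←b7: walk b7 to b0
  b9←b5: walk b5→b1 to b0
  b9←b7: walk b7 to b0
  DF(b0)=∅
  DF(b1)={b6,b7,b8,b9}
  DF(b2)={b5,b6,b7,b8}
  DF(b3)={b5,b6,b8}
  DF(b4)={b5,b7}
  DF(b5)={b9}
  DF(b6)={b7}
  DF(b7)={b8,b9}
  DF(b8)=∅
  DF(b9)=∅

φ for k: defs {b0,b5,b6,b9}
  DF⁺ = {b7,b8,b9}

Answer: ["b7", "b8", "b9"]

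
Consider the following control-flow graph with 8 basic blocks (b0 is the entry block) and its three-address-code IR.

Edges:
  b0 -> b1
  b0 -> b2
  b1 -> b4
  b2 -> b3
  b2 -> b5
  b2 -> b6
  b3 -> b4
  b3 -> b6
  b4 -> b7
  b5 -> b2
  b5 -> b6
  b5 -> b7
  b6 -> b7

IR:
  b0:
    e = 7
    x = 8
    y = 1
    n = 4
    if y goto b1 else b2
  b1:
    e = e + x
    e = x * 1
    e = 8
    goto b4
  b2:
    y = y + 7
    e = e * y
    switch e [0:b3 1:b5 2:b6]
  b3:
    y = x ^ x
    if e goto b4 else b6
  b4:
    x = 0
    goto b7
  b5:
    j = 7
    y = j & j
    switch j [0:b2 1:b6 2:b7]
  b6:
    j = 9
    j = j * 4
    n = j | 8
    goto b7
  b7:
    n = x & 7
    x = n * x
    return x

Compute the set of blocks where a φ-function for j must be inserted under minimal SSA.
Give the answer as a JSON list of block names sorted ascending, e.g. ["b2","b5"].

Answer: ["b2", "b4", "b6", "b7"]

Derivation:
idom tree: b1←b0 b2←b0 b3←b2 b4←b0 b5←b2 b6←b2 b7←b0
Dom∩ at merges:
  b2: preds {b0,b5}: {b0} ∩ {b0,b2,b5} = {b0}; idom=b0
  b4: preds {b1,b3}: {b0,b1} ∩ {b0,b2,b3} = {b0}; idom=b0
  b6: preds {b2,b3,b5}: {b0,b2} ∩ {b0,b2,b3} ∩ {b0,b2,b5} = {b0,b2}; idom=b2
  b7: preds {b4,b5,b6}: {b0,b4} ∩ {b0,b2,b5} ∩ {b0,b2,b6} = {b0}; idom=b0

DF walk-up:
  join b2 pred b0: · stop@b0
  join b2 pred b5: b5→b2 stop@b0
  join b4 pred b1: b1 stop@b0
  join b4 pred b3: b3→b2 stop@b0
  join b6 pred b2: · stop@b2
  join b6 pred b3: b3 stop@b2
  join b6 pred b5: b5 stop@b2
  join b7 pred b4: b4 stop@b0
  join b7 pred b5: b5→b2 stop@b0
  join b7 pred b6: b6→b2 stop@b0
  b0 → ∅
  b1 → {b4}
  b2 → {b2,b4,b7}
  b3 → {b4,b6}
  b4 → {b7}
  b5 → {b2,b6,b7}
  b6 → {b7}
  b7 → ∅

φ for j: defs {b5,b6}
  DF⁺ = {b2,b4,b6,b7}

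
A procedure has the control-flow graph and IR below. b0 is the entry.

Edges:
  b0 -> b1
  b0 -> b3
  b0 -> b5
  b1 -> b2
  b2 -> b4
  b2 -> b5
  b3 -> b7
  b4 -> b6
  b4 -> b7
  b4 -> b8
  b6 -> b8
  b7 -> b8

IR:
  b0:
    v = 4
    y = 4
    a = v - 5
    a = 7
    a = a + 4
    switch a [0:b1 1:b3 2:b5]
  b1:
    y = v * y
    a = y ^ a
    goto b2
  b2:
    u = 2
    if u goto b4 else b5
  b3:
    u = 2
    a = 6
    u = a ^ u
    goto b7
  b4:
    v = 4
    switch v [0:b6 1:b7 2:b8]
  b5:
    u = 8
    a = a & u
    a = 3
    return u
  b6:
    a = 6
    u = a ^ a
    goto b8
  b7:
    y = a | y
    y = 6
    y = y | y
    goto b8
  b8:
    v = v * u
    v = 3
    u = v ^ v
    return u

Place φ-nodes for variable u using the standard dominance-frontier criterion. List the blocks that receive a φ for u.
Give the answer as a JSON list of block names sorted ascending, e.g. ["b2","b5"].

Answer: ["b5", "b7", "b8"]

Analysis:
idom tree: b1←b0 b2←b1 b3←b0 b4←b2 b5←b0 b6←b4 b7←b0 b8←b0
Dom at joins:
  b5: preds {b0,b2}: {b0} ∩ {b0,b1,b2} = {b0}; idom=b0
  b7: preds {b3,b4}: {b0,b3} ∩ {b0,b1,b2,b4} = {b0}; idom=b0
  b8: preds {b4,b6,b7}: {b0,b1,b2,b4} ∩ {b0,b1,b2,b4,b6} ∩ {b0,b7} = {b0}; idom=b0

DF derivation:
  b5←b0: walk · to b0
  b5←b2: walk b2→b1 to b0
  b7←b3: walk b3 to b0
  b7←b4: walk b4→b2→b1 to b0
  b8←b4: walk b4→b2→b1 to b0
  b8←b6: walk b6→b4→b2→b1 to b0
  b8←b7: walk b7 to b0
  DF(b0)=∅
  DF(b1)={b5,b7,b8}
  DF(b2)={b5,b7,b8}
  DF(b3)={b7}
  DF(b4)={b7,b8}
  DF(b5)=∅
  DF(b6)={b8}
  DF(b7)={b8}
  DF(b8)=∅

φ for u: defs {b2,b3,b5,b6,b8}
  DF⁺ = {b5,b7,b8}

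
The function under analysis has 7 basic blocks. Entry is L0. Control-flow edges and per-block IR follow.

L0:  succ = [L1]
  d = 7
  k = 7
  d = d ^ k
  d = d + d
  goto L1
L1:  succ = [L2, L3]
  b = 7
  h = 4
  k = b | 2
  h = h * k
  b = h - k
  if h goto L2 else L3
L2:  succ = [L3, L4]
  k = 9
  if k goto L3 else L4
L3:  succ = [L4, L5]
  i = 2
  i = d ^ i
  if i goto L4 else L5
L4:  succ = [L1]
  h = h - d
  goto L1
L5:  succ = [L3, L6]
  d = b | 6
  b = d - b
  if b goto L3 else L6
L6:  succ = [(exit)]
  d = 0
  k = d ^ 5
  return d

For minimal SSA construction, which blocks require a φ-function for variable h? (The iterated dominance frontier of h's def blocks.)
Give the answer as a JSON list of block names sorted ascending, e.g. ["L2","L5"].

Answer: ["L1"]

Working:
idom tree: L1←L0 L2←L1 L3←L1 L4←L1 L5←L3 L6←L5
Dom at joins:
  L1: preds {L0,L4}: {L0} ∩ {L0,L1,L4} = {L0}; idom=L0
  L3: preds {L1,L2,L5}: {L0,L1} ∩ {L0,L1,L2} ∩ {L0,L1,L3,L5} = {L0,L1}; idom=L1
  L4: preds {L2,L3}: {L0,L1,L2} ∩ {L0,L1,L3} = {L0,L1}; idom=L1

DF walk-up:
  join L1 pred L0: · stop@L0
  join L1 pred L4: L4→L1 stop@L0
  join L3 pred L1: · stop@L1
  join L3 pred L2: L2 stop@L1
  join L3 pred L5: L5→L3 stop@L1
  join L4 pred L2: L2 stop@L1
  join L4 pred L3: L3 stop@L1
  DF(L0)=∅
  DF(L1)={L1}
  DF(L2)={L3,L4}
  DF(L3)={L3,L4}
  DF(L4)={L1}
  DF(L5)={L3}
  DF(L6)=∅

φ for h: defs {L1,L4}
  DF⁺ = {L1}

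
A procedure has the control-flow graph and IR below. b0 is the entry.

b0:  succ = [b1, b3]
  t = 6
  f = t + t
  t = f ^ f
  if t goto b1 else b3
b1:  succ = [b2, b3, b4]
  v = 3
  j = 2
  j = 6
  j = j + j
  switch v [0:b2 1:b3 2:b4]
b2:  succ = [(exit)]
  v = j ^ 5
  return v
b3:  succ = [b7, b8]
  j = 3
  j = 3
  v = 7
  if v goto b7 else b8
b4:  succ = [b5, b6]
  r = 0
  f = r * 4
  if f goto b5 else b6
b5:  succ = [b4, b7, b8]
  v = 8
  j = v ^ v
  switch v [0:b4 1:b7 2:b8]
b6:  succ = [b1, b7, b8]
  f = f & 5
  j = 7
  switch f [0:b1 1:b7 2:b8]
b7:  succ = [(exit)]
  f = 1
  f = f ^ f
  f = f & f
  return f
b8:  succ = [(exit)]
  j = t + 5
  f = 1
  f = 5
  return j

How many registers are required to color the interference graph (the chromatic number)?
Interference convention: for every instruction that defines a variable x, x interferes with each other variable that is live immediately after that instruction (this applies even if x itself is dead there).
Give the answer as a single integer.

Per-block:
  b0 def {f,t} use ∅
  b1 def {j,v} use ∅
  b2 def {v} use {j}
  b3 def {j,v} use ∅
  b4 def {f,r} use ∅
  b5 def {j,v} use ∅
  b6 def {f,j} use {f}
  b7 def {f} use ∅
  b8 def {f,j} use {t}

Liveness:
  b0: in=∅ out={t}
  b1: in={t} out={j,t}
  b2: in={j} out=∅
  b3: in={t} out={t}
  b4: in={t} out={f,t}
  b5: in={t} out={t}
  b6: in={f,t} out={t}
  b7: in=∅ out=∅
  b8: in={t} out=∅

Interference:
  f — {j,t}
  j — {f,t,v}
  r — {t}
  t — {f,j,r,v}
  v — {j,t}

Chromatic number:
  clique {f,j,t} ⇒ need ≥ 3
  3-colouring: R0={t}  R1={j,r}  R2={f,v}
  χ = 3

Answer: 3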